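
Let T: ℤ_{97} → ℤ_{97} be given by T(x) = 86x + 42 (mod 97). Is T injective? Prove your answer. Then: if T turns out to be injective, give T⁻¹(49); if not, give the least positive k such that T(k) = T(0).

If T(s) = T(t), then 86s ≡ 86t (mod 97). Because gcd(86, 97) = 1, we may cancel 86 to get s ≡ t (mod 97).
Thus T is injective.
We now compute 86⁻¹ mod 97 explicitly. Euclid's algorithm: 97 = 1·86 + 11, 86 = 7·11 + 9, 11 = 1·9 + 2, 9 = 4·2 + 1; back-substituting gives 1 = 44·86 − 39·97, so 86⁻¹ ≡ 44 (mod 97).
Since T is injective, we compute T⁻¹(49): solve 86x + 42 ≡ 49 (mod 97), i.e. 86x ≡ 7 (mod 97).
Multiplying by 86⁻¹ = 44 gives x ≡ 44·7 = 308 = 3·97 + 17 ≡ 17 (mod 97).
Check: T(17) = 86·17 + 42 = 1504 = 15·97 + 49 ≡ 49 (mod 97).

17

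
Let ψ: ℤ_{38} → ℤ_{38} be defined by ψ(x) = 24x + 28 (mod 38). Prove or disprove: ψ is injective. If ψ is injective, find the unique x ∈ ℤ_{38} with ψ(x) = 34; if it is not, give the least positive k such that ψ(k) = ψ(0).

By definition, ψ is injective when ψ(a) = ψ(b) forces a = b.
We have gcd(24, 38) = 2 > 1. Taking a = 0 and b = 19: ψ(0) = 28 and ψ(19) = 24·19 + 28 = 484 ≡ 28 (mod 38).
So ψ(0) = ψ(19) while 0 ≠ 19, therefore ψ is not injective.
Since ψ is not injective, we find the least positive k with ψ(k) = ψ(0): this means 24k ≡ 0 (mod 38), i.e. 38 ∣ 24k. Since gcd(24, 38) = 2, dividing through by 2 this holds exactly when 19 ∣ 12k, and as gcd(12, 19) = 1, exactly when 19 ∣ k.
The smallest positive such k is 19.

19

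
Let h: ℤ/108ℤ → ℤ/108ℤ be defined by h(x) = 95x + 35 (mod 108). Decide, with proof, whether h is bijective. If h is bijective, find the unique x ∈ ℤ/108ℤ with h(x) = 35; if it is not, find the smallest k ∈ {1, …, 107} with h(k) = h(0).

Suppose h(s) = h(t) in ℤ/108ℤ. Then 95s + 35 ≡ 95t + 35 (mod 108), thus 95(s − t) ≡ 0 (mod 108).
Since gcd(95, 108) = 1, 95 is invertible modulo 108, thus s − t ≡ 0 (mod 108), i.e. s = t.
We now compute 95⁻¹ mod 108 explicitly. Euclid's algorithm: 108 = 1·95 + 13, 95 = 7·13 + 4, 13 = 3·4 + 1; back-substituting gives 1 = 83·95 − 73·108, so 95⁻¹ ≡ 83 (mod 108).
For any y ∈ ℤ/108ℤ, x = 83(y − 35) mod 108 satisfies h(x) = 95·83(y − 35) + 35 ≡ y (since 95·83 ≡ 1 mod 108). So every y has a preimage.
Hence h is bijective.
Since h is bijective, we compute h⁻¹(35): solve 95x + 35 ≡ 35 (mod 108), i.e. 95x ≡ 0 (mod 108).
Multiplying by 95⁻¹ = 83 gives x ≡ 83·0 = 0 ≡ 0 (mod 108).
Check: h(0) = 95·0 + 35 = 35 ≡ 35 (mod 108).

0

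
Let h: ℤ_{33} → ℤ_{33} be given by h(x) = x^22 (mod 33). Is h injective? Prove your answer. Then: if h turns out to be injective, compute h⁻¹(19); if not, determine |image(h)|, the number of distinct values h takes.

12

h(4): Repeated squaring mod 33: 4^1 ≡ 4, 4^2 ≡ 4² = 16, 4^4 ≡ 16² = 256 ≡ 25, 4^8 ≡ 25² = 625 ≡ 31, 4^16 ≡ 31² = 961 ≡ 4. Since 22 = 16 + 4 + 2, 4^22 ≡ 4·25·16: 4·25 = 100 ≡ 1, then 1·16 = 16. So 4^22 ≡ 16 (mod 33).
h(7): Repeated squaring mod 33: 7^1 ≡ 7, 7^2 ≡ 7² = 49 ≡ 16, 7^4 ≡ 16² = 256 ≡ 25, 7^8 ≡ 25² = 625 ≡ 31, 7^16 ≡ 31² = 961 ≡ 4. Since 22 = 16 + 4 + 2, 7^22 ≡ 4·25·16: 4·25 = 100 ≡ 1, then 1·16 = 16. So 7^22 ≡ 16 (mod 33).
So h(4) = h(7) = 16 while 4 ≠ 7, hence h is not injective.
Since h is not injective, we determine |image(h)|. Computing x^22 mod 33 for each x (by repeated squaring, reducing mod 33 at every step), the values h(0), h(1), …, h(32) are: 0, 1, 4, 9, 16, 25, 3, 16, 31, 15, 1, 22, 12, 4, 31, 27, 25, 25, 27, 31, 4, 12, 22, 1, 15, 31, 16, 3, 25, 16, 9, 4, 1.
The distinct values are {0, 1, 3, 4, 9, 12, 15, 16, 22, 25, 27, 31}; there are 12 of them.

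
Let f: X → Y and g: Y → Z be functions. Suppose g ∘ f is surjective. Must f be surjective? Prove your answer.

not surjective

No. Take X = {1, 2}, Y = {1, 2, 3, 4, 5}, Z = {1}, f(a) = 1 for every a ∈ X, and g(b) = 1 for every b ∈ Y.
Then g ∘ f is surjective onto {1}, but 5 ∈ Y has no preimage under f, so f is not surjective.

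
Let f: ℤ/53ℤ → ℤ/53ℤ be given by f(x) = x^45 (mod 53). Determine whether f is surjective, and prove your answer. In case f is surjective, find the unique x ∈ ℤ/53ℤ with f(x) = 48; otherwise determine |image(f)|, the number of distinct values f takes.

20

Since 53 is prime, the nonzero elements of ℤ/53ℤ form a cyclic group of order 52.
As gcd(45, 52) = 1, raising to the 45th power is a bijection on this group: if u^45 ≡ v^45 then (uv^{−1})^45 = 1, and the only element of order dividing gcd(45, 52) = 1 is 1, so u = v.
With f(0) = 0 this makes f injective on all of ℤ/53ℤ, hence bijective (finite equal-size domain and codomain). In particular f is surjective.
Since f is surjective, we find the preimage of 48. The inverse of x ↦ x^45 on (ℤ/53ℤ)^× is x ↦ x^37, because 45·37 = 1665 = 32·52 + 1 ≡ 1 (mod 52) and x^{52} = 1 for x ≠ 0 (Fermat). So f⁻¹(48) = 48^37 mod 53.
Repeated squaring mod 53: 48^1 ≡ 48, 48^2 ≡ 48² = 2304 ≡ 25, 48^4 ≡ 25² = 625 ≡ 42, 48^8 ≡ 42² = 1764 ≡ 15, 48^16 ≡ 15² = 225 ≡ 13, 48^32 ≡ 13² = 169 ≡ 10. Since 37 = 32 + 4 + 1, 48^37 ≡ 10·42·48: 10·42 = 420 ≡ 49, then 49·48 = 2352 ≡ 20. So 48^37 ≡ 20 (mod 53).
Hence f⁻¹(48) = 20.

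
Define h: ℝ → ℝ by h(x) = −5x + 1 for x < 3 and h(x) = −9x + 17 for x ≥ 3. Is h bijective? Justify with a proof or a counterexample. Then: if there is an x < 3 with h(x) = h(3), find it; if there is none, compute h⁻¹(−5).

Both pieces are strictly decreasing (slopes −5 and −9), so each is injective on its own interval.
The left piece maps (−∞, 3) onto (−14, ∞); the right piece maps [3, ∞) onto (−∞, −10].
These images overlap. In particular h(3) = −10 (right piece), and solving −5x + 1 = −10 on the left piece gives x = 11/5 < 3.
So h(11/5) = h(3) with 11/5 ≠ 3, and h is not injective, hence not bijective. This x = 11/5 is the requested value below 3.

11/5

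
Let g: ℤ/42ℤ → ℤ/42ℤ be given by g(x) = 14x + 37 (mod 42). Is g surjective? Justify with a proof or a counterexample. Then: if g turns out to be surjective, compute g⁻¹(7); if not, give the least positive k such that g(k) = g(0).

3

Since gcd(14, 42) = 14, we have 14x ≡ 0 (mod 14) for all x, so g(x) ≡ 9 (mod 14).
But 0 ≢ 9 (mod 14), so 0 ∈ ℤ/42ℤ has no preimage. So g is not surjective.
Since g is not surjective, we find the least positive k with g(k) = g(0): this means 14k ≡ 0 (mod 42), i.e. 42 ∣ 14k. Since gcd(14, 42) = 14, dividing through by 14 this holds exactly when 3 ∣ k.
The smallest positive such k is 3.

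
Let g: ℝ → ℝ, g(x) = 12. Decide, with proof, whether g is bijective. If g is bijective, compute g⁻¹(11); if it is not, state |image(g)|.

Recall: g is injective when g(s) = g(t) forces s = t.
g(0) = 12 = g(1) with 0 ≠ 1, so g is not injective, hence not bijective.
Since g is not bijective, we state |image(g)|: the image of g is {12}, which has 1 element.

1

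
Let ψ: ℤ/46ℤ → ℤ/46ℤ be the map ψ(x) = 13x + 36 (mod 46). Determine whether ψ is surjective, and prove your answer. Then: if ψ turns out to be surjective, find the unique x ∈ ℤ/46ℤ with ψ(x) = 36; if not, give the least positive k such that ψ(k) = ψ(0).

0

Since gcd(13, 46) = 1, 13 is invertible modulo 46. Euclid's algorithm: 46 = 3·13 + 7, 13 = 1·7 + 6, 7 = 1·6 + 1; back-substituting gives 1 = 39·13 − 11·46, so 13⁻¹ ≡ 39 (mod 46).
Then y ↦ 39(y − 36) is a two-sided inverse to ψ, so every y ∈ ℤ/46ℤ has a preimage.
Therefore ψ is surjective.
Since ψ is surjective, we compute ψ⁻¹(36): solve 13x + 36 ≡ 36 (mod 46), i.e. 13x ≡ 0 (mod 46).
Multiplying by 13⁻¹ = 39 gives x ≡ 39·0 = 0 ≡ 0 (mod 46).
Check: ψ(0) = 13·0 + 36 = 36 ≡ 36 (mod 46).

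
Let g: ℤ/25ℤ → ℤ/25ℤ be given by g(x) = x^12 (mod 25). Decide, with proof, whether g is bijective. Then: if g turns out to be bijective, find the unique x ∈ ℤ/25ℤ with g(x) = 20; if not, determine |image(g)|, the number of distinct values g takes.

6

g(3): Repeated squaring mod 25: 3^1 ≡ 3, 3^2 ≡ 3² = 9, 3^4 ≡ 9² = 81 ≡ 6, 3^8 ≡ 6² = 36 ≡ 11. Since 12 = 8 + 4, 3^12 ≡ 11·6: 11·6 = 66 ≡ 16. So 3^12 ≡ 16 (mod 25).
g(4): Repeated squaring mod 25: 4^1 ≡ 4, 4^2 ≡ 4² = 16, 4^4 ≡ 16² = 256 ≡ 6, 4^8 ≡ 6² = 36 ≡ 11. Since 12 = 8 + 4, 4^12 ≡ 11·6: 11·6 = 66 ≡ 16. So 4^12 ≡ 16 (mod 25).
So g(3) = g(4) = 16 while 3 ≠ 4, therefore g is not injective, hence not bijective.
Since g is not bijective, we determine |image(g)|. Computing x^12 mod 25 for each x (by repeated squaring, reducing mod 25 at every step), the values g(0), g(1), …, g(24) are: 0, 1, 21, 16, 16, 0, 11, 1, 11, 6, 0, 21, 6, 6, 21, 0, 6, 11, 1, 11, 0, 16, 16, 21, 1.
The distinct values are {0, 1, 6, 11, 16, 21}; there are 6 of them.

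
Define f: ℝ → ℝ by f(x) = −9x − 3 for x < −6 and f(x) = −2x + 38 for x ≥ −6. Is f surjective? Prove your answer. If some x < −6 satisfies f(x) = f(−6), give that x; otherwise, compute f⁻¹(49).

Both pieces are strictly decreasing (slopes −9 and −2), so each is injective on its own interval.
The left piece maps (−∞, −6) onto (51, ∞); the right piece maps [−6, ∞) onto (−∞, 50].
The union (51, ∞) ∪ (−∞, 50] omits the interval between 51 and 50; in particular 51 has no preimage. So f is not surjective.
Because the two images are disjoint, no x < −6 has f(x) = f(−6), so we compute f⁻¹(49): 49 lies in (−∞, 50], so solve −2x + 38 = 49: x = (49 − 38)/(−2) = −11/2.

-11/2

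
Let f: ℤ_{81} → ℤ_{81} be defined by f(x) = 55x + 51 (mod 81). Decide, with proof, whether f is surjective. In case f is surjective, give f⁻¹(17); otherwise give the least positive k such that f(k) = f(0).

20

Since gcd(55, 81) = 1, 55 is invertible modulo 81. Euclid's algorithm: 81 = 1·55 + 26, 55 = 2·26 + 3, 26 = 8·3 + 2, 3 = 1·2 + 1; back-substituting gives 1 = 28·55 − 19·81, so 55⁻¹ ≡ 28 (mod 81).
Then y ↦ 28(y − 51) is a two-sided inverse to f, so every y ∈ ℤ_{81} has a preimage.
Hence f is surjective.
Since f is surjective, we find f⁻¹(17): we need 55x ≡ 17 − 51 ≡ 47 (mod 81). Using 55⁻¹ = 28: x ≡ 28·47 = 1316 = 16·81 + 20, so x = 20.
Check: f(20) = 55·20 + 51 = 1151 = 14·81 + 17 ≡ 17 (mod 81).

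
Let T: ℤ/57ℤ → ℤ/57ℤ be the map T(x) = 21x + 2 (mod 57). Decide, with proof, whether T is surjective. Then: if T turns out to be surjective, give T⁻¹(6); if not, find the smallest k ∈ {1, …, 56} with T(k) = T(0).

19

Since gcd(21, 57) = 3, we have 21x ≡ 0 (mod 3) for all x, so T(x) ≡ 2 (mod 3).
But 0 ≢ 2 (mod 3), so 0 ∈ ℤ/57ℤ has no preimage. So T is not surjective.
Since T is not surjective, we find the least positive k with T(k) = T(0): this means 21k ≡ 0 (mod 57), i.e. 57 ∣ 21k. Since gcd(21, 57) = 3, dividing through by 3 this holds exactly when 19 ∣ 7k, and as gcd(7, 19) = 1, exactly when 19 ∣ k.
The smallest positive such k is 19.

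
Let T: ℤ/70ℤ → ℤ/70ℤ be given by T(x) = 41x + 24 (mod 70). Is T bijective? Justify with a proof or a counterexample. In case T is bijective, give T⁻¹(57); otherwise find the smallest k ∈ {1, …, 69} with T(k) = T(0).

23

If T(x_1) = T(x_2), then 41x_1 ≡ 41x_2 (mod 70). Because gcd(41, 70) = 1, we may cancel 41 to get x_1 ≡ x_2 (mod 70).
We now compute 41⁻¹ mod 70 explicitly. Euclid's algorithm: 70 = 1·41 + 29, 41 = 1·29 + 12, 29 = 2·12 + 5, 12 = 2·5 + 2, 5 = 2·2 + 1; back-substituting gives 1 = 41·41 − 24·70, so 41⁻¹ ≡ 41 (mod 70).
Then y ↦ 41(y − 24) is a two-sided inverse to T, so every y ∈ ℤ/70ℤ has a preimage.
Hence T is bijective.
Since T is bijective, we compute T⁻¹(57): solve 41x + 24 ≡ 57 (mod 70), i.e. 41x ≡ 33 (mod 70).
Multiplying by 41⁻¹ = 41 gives x ≡ 41·33 = 1353 = 19·70 + 23 ≡ 23 (mod 70).
Check: T(23) = 41·23 + 24 = 967 = 13·70 + 57 ≡ 57 (mod 70).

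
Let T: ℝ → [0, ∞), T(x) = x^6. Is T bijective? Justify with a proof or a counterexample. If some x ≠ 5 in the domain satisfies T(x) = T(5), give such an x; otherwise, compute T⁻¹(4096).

-5

T(5) = 15625 = (−5)^6 = T(−5) (since 6 is even), with 5 ≠ −5. So T is not injective, hence not bijective.
For the follow-up, such an x exists: taking x = −5 ∈ ℝ gives T(−5) = 15625 = T(5) with −5 ≠ 5.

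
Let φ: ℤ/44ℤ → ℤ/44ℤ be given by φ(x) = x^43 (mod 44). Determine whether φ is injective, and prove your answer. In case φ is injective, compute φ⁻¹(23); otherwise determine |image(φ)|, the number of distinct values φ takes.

φ(0) = 0^43 = 0.
φ(22): Repeated squaring mod 44: 22^1 ≡ 22, 22^2 ≡ 22² = 484 ≡ 0, 22^4 ≡ 0² = 0, 22^8 ≡ 0² = 0, 22^16 ≡ 0² = 0, 22^32 ≡ 0² = 0. Since 43 = 32 + 8 + 2 + 1, 22^43 ≡ 0·0·0·22: 0·0 = 0, then 0·0 = 0, then 0·22 = 0. So 22^43 ≡ 0 (mod 44).
So φ(0) = φ(22) = 0 while 0 ≠ 22, so φ is not injective.
Since φ is not injective, we determine |image(φ)|. Computing x^43 mod 44 for each x (by repeated squaring, reducing mod 44 at every step), the values φ(0), φ(1), …, φ(43) are: 0, 1, 8, 27, 20, 37, 40, 35, 28, 25, 32, 11, 12, 41, 16, 31, 4, 29, 24, 39, 36, 21, 0, 23, 8, 5, 20, 15, 40, 13, 28, 3, 32, 33, 12, 19, 16, 9, 4, 7, 24, 17, 36, 43.
The distinct values are {0, 1, 3, 4, 5, 7, 8, 9, 11, 12, 13, 15, 16, 17, 19, 20, 21, 23, 24, 25, 27, 28, 29, 31, 32, 33, 35, 36, 37, 39, 40, 41, 43}; there are 33 of them.

33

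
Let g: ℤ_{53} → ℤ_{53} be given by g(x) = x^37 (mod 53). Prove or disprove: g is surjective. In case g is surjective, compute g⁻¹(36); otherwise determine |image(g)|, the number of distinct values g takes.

Since 53 is prime, the nonzero elements of ℤ_{53} form a cyclic group of order 52.
As gcd(37, 52) = 1, raising to the 37th power is a bijection on this group: if u^37 ≡ v^37 then (uv^{−1})^37 = 1, and the only element of order dividing gcd(37, 52) = 1 is 1, so u = v.
With g(0) = 0 this makes g injective on all of ℤ_{53}, hence bijective (finite equal-size domain and codomain). In particular g is surjective.
Since g is surjective, we find the preimage of 36. The inverse of x ↦ x^37 on (ℤ_{53})^× is x ↦ x^45, because 37·45 = 1665 = 32·52 + 1 ≡ 1 (mod 52) and x^{52} = 1 for x ≠ 0 (Fermat). So g⁻¹(36) = 36^45 mod 53.
Repeated squaring mod 53: 36^1 ≡ 36, 36^2 ≡ 36² = 1296 ≡ 24, 36^4 ≡ 24² = 576 ≡ 46, 36^8 ≡ 46² = 2116 ≡ 49, 36^16 ≡ 49² = 2401 ≡ 16, 36^32 ≡ 16² = 256 ≡ 44. Since 45 = 32 + 8 + 4 + 1, 36^45 ≡ 44·49·46·36: 44·49 = 2156 ≡ 36, then 36·46 = 1656 ≡ 13, then 13·36 = 468 ≡ 44. So 36^45 ≡ 44 (mod 53).
Hence g⁻¹(36) = 44.

44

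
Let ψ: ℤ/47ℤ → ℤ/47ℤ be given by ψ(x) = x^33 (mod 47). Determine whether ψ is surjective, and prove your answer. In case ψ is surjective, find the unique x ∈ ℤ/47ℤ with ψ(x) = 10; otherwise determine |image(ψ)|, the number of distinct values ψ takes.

45

Since 47 is prime, the nonzero elements of ℤ/47ℤ form a cyclic group of order 46.
As gcd(33, 46) = 1, raising to the 33rd power is a bijection on this group: if a^33 ≡ b^33 then (ab^{−1})^33 = 1, and the only element of order dividing gcd(33, 46) = 1 is 1, so a = b.
With ψ(0) = 0 this makes ψ injective on all of ℤ/47ℤ, hence bijective (finite equal-size domain and codomain). In particular ψ is surjective.
Since ψ is surjective, we find the preimage of 10. The inverse of x ↦ x^33 on (ℤ/47ℤ)^× is x ↦ x^7, because 33·7 = 231 = 5·46 + 1 ≡ 1 (mod 46) and x^{46} = 1 for x ≠ 0 (Fermat). So ψ⁻¹(10) = 10^7 mod 47.
Repeated squaring mod 47: 10^1 ≡ 10, 10^2 ≡ 10² = 100 ≡ 6, 10^4 ≡ 6² = 36. Since 7 = 4 + 2 + 1, 10^7 ≡ 36·6·10: 36·6 = 216 ≡ 28, then 28·10 = 280 ≡ 45. So 10^7 ≡ 45 (mod 47).
Hence ψ⁻¹(10) = 45.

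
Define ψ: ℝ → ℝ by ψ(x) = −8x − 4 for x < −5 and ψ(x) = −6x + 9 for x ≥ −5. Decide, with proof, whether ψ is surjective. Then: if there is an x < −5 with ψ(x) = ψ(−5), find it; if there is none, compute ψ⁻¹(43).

-43/8

Both pieces are strictly decreasing (slopes −8 and −6), so each is injective on its own interval.
The left piece maps (−∞, −5) onto (36, ∞); the right piece maps [−5, ∞) onto (−∞, 39].
The union (36, ∞) ∪ (−∞, 39] covers ℝ, so ψ is surjective.
For the follow-up: the images overlap, so an x < −5 with ψ(x) = ψ(−5) exists. ψ(−5) = 39; solving −8x − 4 = 39 for x < −5 gives x = (39 + 4)/(−8) = −43/8.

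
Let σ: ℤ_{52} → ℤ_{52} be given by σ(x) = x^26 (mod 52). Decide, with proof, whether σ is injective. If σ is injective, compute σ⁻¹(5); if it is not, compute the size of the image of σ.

σ(12): Repeated squaring mod 52: 12^1 ≡ 12, 12^2 ≡ 12² = 144 ≡ 40, 12^4 ≡ 40² = 1600 ≡ 40, 12^8 ≡ 40² = 1600 ≡ 40, 12^16 ≡ 40² = 1600 ≡ 40. Since 26 = 16 + 8 + 2, 12^26 ≡ 40·40·40: 40·40 = 1600 ≡ 40, then 40·40 = 1600 ≡ 40. So 12^26 ≡ 40 (mod 52).
σ(14): Repeated squaring mod 52: 14^1 ≡ 14, 14^2 ≡ 14² = 196 ≡ 40, 14^4 ≡ 40² = 1600 ≡ 40, 14^8 ≡ 40² = 1600 ≡ 40, 14^16 ≡ 40² = 1600 ≡ 40. Since 26 = 16 + 8 + 2, 14^26 ≡ 40·40·40: 40·40 = 1600 ≡ 40, then 40·40 = 1600 ≡ 40. So 14^26 ≡ 40 (mod 52).
So σ(12) = σ(14) = 40 while 12 ≠ 14, hence σ is not injective.
Since σ is not injective, we determine |image(σ)|. Computing x^26 mod 52 for each x (by repeated squaring, reducing mod 52 at every step), the values σ(0), σ(1), …, σ(51) are: 0, 1, 4, 9, 16, 25, 36, 49, 12, 29, 48, 17, 40, 13, 40, 17, 48, 29, 12, 49, 36, 25, 16, 9, 4, 1, 0, 1, 4, 9, 16, 25, 36, 49, 12, 29, 48, 17, 40, 13, 40, 17, 48, 29, 12, 49, 36, 25, 16, 9, 4, 1.
The distinct values are {0, 1, 4, 9, 12, 13, 16, 17, 25, 29, 36, 40, 48, 49}; there are 14 of them.

14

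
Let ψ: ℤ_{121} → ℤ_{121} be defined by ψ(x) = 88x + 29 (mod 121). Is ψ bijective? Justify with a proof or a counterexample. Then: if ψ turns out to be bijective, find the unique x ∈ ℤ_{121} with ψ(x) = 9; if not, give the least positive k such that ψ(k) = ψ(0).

Recall: injectivity means: for all a, b in the domain, ψ(a) = ψ(b) implies a = b.
We have gcd(88, 121) = 11 > 1. Taking a = 0 and b = 11: ψ(0) = 29 and ψ(11) = 88·11 + 29 = 997 ≡ 29 (mod 121).
So ψ(0) = ψ(11) while 0 ≠ 11, therefore ψ is not injective, hence not bijective.
Since ψ is not bijective, we find the least positive k with ψ(k) = ψ(0): this means 88k ≡ 0 (mod 121), i.e. 121 ∣ 88k. Since gcd(88, 121) = 11, dividing through by 11 this holds exactly when 11 ∣ 8k, and as gcd(8, 11) = 1, exactly when 11 ∣ k.
The smallest positive such k is 11.

11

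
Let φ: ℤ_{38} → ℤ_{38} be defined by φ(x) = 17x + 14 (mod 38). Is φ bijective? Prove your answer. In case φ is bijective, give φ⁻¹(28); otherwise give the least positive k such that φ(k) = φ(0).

By definition, φ is injective when φ(u) = φ(v) forces u = v.
Suppose φ(u) = φ(v) in ℤ_{38}. Then 17u + 14 ≡ 17v + 14 (mod 38), hence 17(u − v) ≡ 0 (mod 38).
Since gcd(17, 38) = 1, 17 is invertible modulo 38, therefore u − v ≡ 0 (mod 38), i.e. u = v.
We now compute 17⁻¹ mod 38 explicitly. Euclid's algorithm: 38 = 2·17 + 4, 17 = 4·4 + 1; back-substituting gives 1 = 9·17 − 4·38, so 17⁻¹ ≡ 9 (mod 38).
For any y ∈ ℤ_{38}, x = 9(y − 14) mod 38 satisfies φ(x) = 17·9(y − 14) + 14 ≡ y (since 17·9 ≡ 1 mod 38). So every y has a preimage.
So φ is bijective.
Since φ is bijective, we find φ⁻¹(28): we need 17x ≡ 28 − 14 ≡ 14 (mod 38). Using 17⁻¹ = 9: x ≡ 9·14 = 126 = 3·38 + 12, so x = 12.
Check: φ(12) = 17·12 + 14 = 218 = 5·38 + 28 ≡ 28 (mod 38).

12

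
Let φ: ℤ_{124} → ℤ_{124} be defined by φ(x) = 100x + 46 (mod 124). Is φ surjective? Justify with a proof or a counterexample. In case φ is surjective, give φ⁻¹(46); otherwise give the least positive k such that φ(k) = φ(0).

Recall: φ is surjective if every y in the codomain equals φ(x) for some x in the domain.
Since gcd(100, 124) = 4, we have 100x ≡ 0 (mod 4) for all x, so φ(x) ≡ 2 (mod 4).
But 0 ≢ 2 (mod 4), so 0 ∈ ℤ_{124} has no preimage. Hence φ is not surjective.
Since φ is not surjective, we find the least positive k with φ(k) = φ(0): this means 100k ≡ 0 (mod 124), i.e. 124 ∣ 100k. Since gcd(100, 124) = 4, dividing through by 4 this holds exactly when 31 ∣ 25k, and as gcd(25, 31) = 1, exactly when 31 ∣ k.
The smallest positive such k is 31.

31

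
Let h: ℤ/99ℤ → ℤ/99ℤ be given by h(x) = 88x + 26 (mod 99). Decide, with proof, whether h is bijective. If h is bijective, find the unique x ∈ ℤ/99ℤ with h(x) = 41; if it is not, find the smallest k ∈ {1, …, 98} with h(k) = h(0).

We have gcd(88, 99) = 11 > 1. Taking a = 0 and b = 9: h(0) = 26 and h(9) = 88·9 + 26 = 818 ≡ 26 (mod 99).
So h(0) = h(9) while 0 ≠ 9, therefore h is not injective, hence not bijective.
Since h is not bijective, we find the least positive k with h(k) = h(0): this means 88k ≡ 0 (mod 99), i.e. 99 ∣ 88k. Since gcd(88, 99) = 11, dividing through by 11 this holds exactly when 9 ∣ 8k, and as gcd(8, 9) = 1, exactly when 9 ∣ k.
The smallest positive such k is 9.

9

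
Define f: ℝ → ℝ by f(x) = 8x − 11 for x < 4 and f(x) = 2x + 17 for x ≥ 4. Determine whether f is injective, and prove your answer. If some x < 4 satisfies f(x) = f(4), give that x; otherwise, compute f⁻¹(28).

11/2

Both pieces are strictly increasing (slopes 8 and 2), so each is injective on its own interval.
The left piece maps (−∞, 4) onto (−∞, 21); the right piece maps [4, ∞) onto [25, ∞).
These images are disjoint, so no value is attained by both pieces. Therefore f is injective.
Because the two images are disjoint, no x < 4 has f(x) = f(4), so we compute f⁻¹(28): 28 lies in [25, ∞), so solve 2x + 17 = 28: x = (28 − 17)/2 = 11/2.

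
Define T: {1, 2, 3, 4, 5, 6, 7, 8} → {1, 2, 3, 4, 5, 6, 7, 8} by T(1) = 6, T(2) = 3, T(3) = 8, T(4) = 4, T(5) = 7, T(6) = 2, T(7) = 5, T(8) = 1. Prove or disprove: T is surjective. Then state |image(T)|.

Every element of the codomain has a preimage: 1 = T(8), 2 = T(6), 3 = T(2), 4 = T(4), 5 = T(7), 6 = T(1), 7 = T(5), 8 = T(3).
Thus T is surjective.
The image of T is {1, 2, 3, 4, 5, 6, 7, 8}, which has 8 elements.

8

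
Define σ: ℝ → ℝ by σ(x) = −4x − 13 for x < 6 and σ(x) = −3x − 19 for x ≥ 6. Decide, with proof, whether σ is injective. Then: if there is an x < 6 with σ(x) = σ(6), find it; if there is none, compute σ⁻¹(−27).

Both pieces are strictly decreasing (slopes −4 and −3), so each is injective on its own interval.
The left piece maps (−∞, 6) onto (−37, ∞); the right piece maps [6, ∞) onto (−∞, −37].
These images are disjoint, so no value is attained by both pieces. So σ is injective.
Because the two images are disjoint, no x < 6 has σ(x) = σ(6), so we compute σ⁻¹(−27): −27 lies in (−37, ∞), so solve −4x − 13 = −27: x = (−27 + 13)/(−4) = 7/2.

7/2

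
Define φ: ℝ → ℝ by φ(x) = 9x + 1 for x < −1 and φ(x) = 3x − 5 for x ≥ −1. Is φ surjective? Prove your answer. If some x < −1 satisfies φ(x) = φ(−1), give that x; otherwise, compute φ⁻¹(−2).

Both pieces are strictly increasing (slopes 9 and 3), so each is injective on its own interval.
The left piece maps (−∞, −1) onto (−∞, −8); the right piece maps [−1, ∞) onto [−8, ∞).
These images together cover ℝ, so φ is surjective.
Because the two images are disjoint, no x < −1 has φ(x) = φ(−1), so we compute φ⁻¹(−2): −2 lies in [−8, ∞), so solve 3x − 5 = −2: x = (−2 + 5)/3 = 1.

1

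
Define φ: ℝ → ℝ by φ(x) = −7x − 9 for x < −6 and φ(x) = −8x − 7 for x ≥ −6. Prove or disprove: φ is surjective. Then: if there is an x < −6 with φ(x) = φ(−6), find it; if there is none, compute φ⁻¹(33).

-50/7

Both pieces are strictly decreasing (slopes −7 and −8), so each is injective on its own interval.
The left piece maps (−∞, −6) onto (33, ∞); the right piece maps [−6, ∞) onto (−∞, 41].
The union (33, ∞) ∪ (−∞, 41] covers ℝ, so φ is surjective.
For the follow-up: the images overlap, so an x < −6 with φ(x) = φ(−6) exists. φ(−6) = 41; solving −7x − 9 = 41 for x < −6 gives x = (41 + 9)/(−7) = −50/7.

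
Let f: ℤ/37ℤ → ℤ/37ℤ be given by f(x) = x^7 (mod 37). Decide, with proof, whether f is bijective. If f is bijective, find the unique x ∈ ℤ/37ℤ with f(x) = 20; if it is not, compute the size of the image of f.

35

Since 37 is prime, the nonzero elements of ℤ/37ℤ form a cyclic group of order 36.
As gcd(7, 36) = 1, raising to the 7th power is a bijection on this group: if a^7 ≡ b^7 then (ab^{−1})^7 = 1, and the only element of order dividing gcd(7, 36) = 1 is 1, so a = b.
With f(0) = 0 this makes f injective on all of ℤ/37ℤ, hence bijective (finite equal-size domain and codomain). In particular f is bijective.
Since f is bijective, we find the preimage of 20. The inverse of x ↦ x^7 on (ℤ/37ℤ)^× is x ↦ x^31, because 7·31 = 217 = 6·36 + 1 ≡ 1 (mod 36) and x^{36} = 1 for x ≠ 0 (Fermat). So f⁻¹(20) = 20^31 mod 37.
Repeated squaring mod 37: 20^1 ≡ 20, 20^2 ≡ 20² = 400 ≡ 30, 20^4 ≡ 30² = 900 ≡ 12, 20^8 ≡ 12² = 144 ≡ 33, 20^16 ≡ 33² = 1089 ≡ 16. Since 31 = 16 + 8 + 4 + 2 + 1, 20^31 ≡ 16·33·12·30·20: 16·33 = 528 ≡ 10, then 10·12 = 120 ≡ 9, then 9·30 = 270 ≡ 11, then 11·20 = 220 ≡ 35. So 20^31 ≡ 35 (mod 37).
Hence f⁻¹(20) = 35.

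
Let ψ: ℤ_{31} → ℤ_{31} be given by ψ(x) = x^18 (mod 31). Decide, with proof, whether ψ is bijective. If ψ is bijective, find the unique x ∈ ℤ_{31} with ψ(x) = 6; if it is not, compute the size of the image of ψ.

6

ψ(1) = 1^18 = 1.
ψ(5): Repeated squaring mod 31: 5^1 ≡ 5, 5^2 ≡ 5² = 25, 5^4 ≡ 25² = 625 ≡ 5, 5^8 ≡ 5² = 25, 5^16 ≡ 25² = 625 ≡ 5. Since 18 = 16 + 2, 5^18 ≡ 5·25: 5·25 = 125 ≡ 1. So 5^18 ≡ 1 (mod 31).
So ψ(1) = ψ(5) = 1 while 1 ≠ 5, hence ψ is not injective, hence not bijective.
Since ψ is not bijective, we determine |image(ψ)|. Computing x^18 mod 31 for each x (by repeated squaring, reducing mod 31 at every step), the values ψ(0), ψ(1), …, ψ(30) are: 0, 1, 8, 4, 2, 1, 1, 2, 16, 16, 8, 2, 8, 4, 16, 4, 4, 16, 4, 8, 2, 8, 16, 16, 2, 1, 1, 2, 4, 8, 1.
The distinct values are {0, 1, 2, 4, 8, 16}; there are 6 of them.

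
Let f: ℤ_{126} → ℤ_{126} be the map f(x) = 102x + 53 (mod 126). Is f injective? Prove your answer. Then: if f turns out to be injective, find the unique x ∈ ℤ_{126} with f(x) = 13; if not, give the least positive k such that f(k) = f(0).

21

We have gcd(102, 126) = 6 > 1. Taking u = 0 and v = 21: f(0) = 53 and f(21) = 102·21 + 53 = 2195 ≡ 53 (mod 126).
So f(0) = f(21) while 0 ≠ 21, therefore f is not injective.
Since f is not injective, we find the least positive k with f(k) = f(0): this means 102k ≡ 0 (mod 126), i.e. 126 ∣ 102k. Since gcd(102, 126) = 6, dividing through by 6 this holds exactly when 21 ∣ 17k, and as gcd(17, 21) = 1, exactly when 21 ∣ k.
The smallest positive such k is 21.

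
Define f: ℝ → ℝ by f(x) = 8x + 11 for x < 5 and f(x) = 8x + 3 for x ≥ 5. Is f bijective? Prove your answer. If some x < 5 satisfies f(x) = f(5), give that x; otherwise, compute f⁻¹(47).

4

Both pieces are strictly increasing (slopes 8 and 8), so each is injective on its own interval.
The left piece maps (−∞, 5) onto (−∞, 51); the right piece maps [5, ∞) onto [43, ∞).
These images overlap. In particular f(5) = 43 (right piece), and solving 8x + 11 = 43 on the left piece gives x = 4 < 5.
So f(4) = f(5) with 4 ≠ 5, and f is not injective, hence not bijective. This x = 4 is the requested value below 5.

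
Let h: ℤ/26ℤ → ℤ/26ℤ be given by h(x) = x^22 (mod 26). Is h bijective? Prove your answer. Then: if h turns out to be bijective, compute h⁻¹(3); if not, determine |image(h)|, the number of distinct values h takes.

h(12): Repeated squaring mod 26: 12^1 ≡ 12, 12^2 ≡ 12² = 144 ≡ 14, 12^4 ≡ 14² = 196 ≡ 14, 12^8 ≡ 14² = 196 ≡ 14, 12^16 ≡ 14² = 196 ≡ 14. Since 22 = 16 + 4 + 2, 12^22 ≡ 14·14·14: 14·14 = 196 ≡ 14, then 14·14 = 196 ≡ 14. So 12^22 ≡ 14 (mod 26).
h(14): Repeated squaring mod 26: 14^1 ≡ 14, 14^2 ≡ 14² = 196 ≡ 14, 14^4 ≡ 14² = 196 ≡ 14, 14^8 ≡ 14² = 196 ≡ 14, 14^16 ≡ 14² = 196 ≡ 14. Since 22 = 16 + 4 + 2, 14^22 ≡ 14·14·14: 14·14 = 196 ≡ 14, then 14·14 = 196 ≡ 14. So 14^22 ≡ 14 (mod 26).
So h(12) = h(14) = 14 while 12 ≠ 14, so h is not injective, hence not bijective.
Since h is not bijective, we determine |image(h)|. Computing x^22 mod 26 for each x (by repeated squaring, reducing mod 26 at every step), the values h(0), h(1), …, h(25) are: 0, 1, 10, 3, 22, 25, 4, 17, 12, 9, 16, 23, 14, 13, 14, 23, 16, 9, 12, 17, 4, 25, 22, 3, 10, 1.
The distinct values are {0, 1, 3, 4, 9, 10, 12, 13, 14, 16, 17, 22, 23, 25}; there are 14 of them.

14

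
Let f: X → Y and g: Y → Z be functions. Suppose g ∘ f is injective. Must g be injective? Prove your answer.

No. Take X = {0}, Y = {0, 1}, Z = {0, 1}, f(a) = a for each a ∈ X, and g(b) = 0 if b ∈ {0, 1} else g(b) = b.
Then g ∘ f = f is injective (X ⊂ Y and f is the inclusion), but g(0) = g(1) = 0 with 0 ≠ 1, so g is not injective.

not injective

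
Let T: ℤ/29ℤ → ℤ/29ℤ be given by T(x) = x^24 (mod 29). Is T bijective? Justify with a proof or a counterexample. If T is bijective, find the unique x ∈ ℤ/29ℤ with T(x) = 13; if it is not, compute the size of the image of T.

T(2): Repeated squaring mod 29: 2^1 ≡ 2, 2^2 ≡ 2² = 4, 2^4 ≡ 4² = 16, 2^8 ≡ 16² = 256 ≡ 24, 2^16 ≡ 24² = 576 ≡ 25. Since 24 = 16 + 8, 2^24 ≡ 25·24: 25·24 = 600 ≡ 20. So 2^24 ≡ 20 (mod 29).
T(5): Repeated squaring mod 29: 5^1 ≡ 5, 5^2 ≡ 5² = 25, 5^4 ≡ 25² = 625 ≡ 16, 5^8 ≡ 16² = 256 ≡ 24, 5^16 ≡ 24² = 576 ≡ 25. Since 24 = 16 + 8, 5^24 ≡ 25·24: 25·24 = 600 ≡ 20. So 5^24 ≡ 20 (mod 29).
So T(2) = T(5) = 20 while 2 ≠ 5, therefore T is not injective, hence not bijective.
Since T is not bijective, we determine |image(T)|. Computing x^24 mod 29 for each x (by repeated squaring, reducing mod 29 at every step), the values T(0), T(1), …, T(28) are: 0, 1, 20, 24, 23, 20, 16, 24, 25, 25, 23, 7, 1, 7, 16, 16, 7, 1, 7, 23, 25, 25, 24, 16, 20, 23, 24, 20, 1.
The distinct values are {0, 1, 7, 16, 20, 23, 24, 25}; there are 8 of them.

8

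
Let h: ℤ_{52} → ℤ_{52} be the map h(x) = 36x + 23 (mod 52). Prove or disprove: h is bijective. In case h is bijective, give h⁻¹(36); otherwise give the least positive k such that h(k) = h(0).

Recall: h is injective when h(a) = h(b) forces a = b.
We have gcd(36, 52) = 4 > 1. Taking a = 0 and b = 13: h(0) = 23 and h(13) = 36·13 + 23 = 491 ≡ 23 (mod 52).
So h(0) = h(13) while 0 ≠ 13, thus h is not injective, hence not bijective.
Since h is not bijective, we find the least positive k with h(k) = h(0): this means 36k ≡ 0 (mod 52), i.e. 52 ∣ 36k. Since gcd(36, 52) = 4, dividing through by 4 this holds exactly when 13 ∣ 9k, and as gcd(9, 13) = 1, exactly when 13 ∣ k.
The smallest positive such k is 13.

13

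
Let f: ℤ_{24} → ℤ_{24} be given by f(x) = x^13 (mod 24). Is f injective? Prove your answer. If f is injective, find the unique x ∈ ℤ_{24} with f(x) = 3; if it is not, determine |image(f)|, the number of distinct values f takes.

f(0) = 0^13 = 0.
f(6): Repeated squaring mod 24: 6^1 ≡ 6, 6^2 ≡ 6² = 36 ≡ 12, 6^4 ≡ 12² = 144 ≡ 0, 6^8 ≡ 0² = 0. Since 13 = 8 + 4 + 1, 6^13 ≡ 0·0·6: 0·0 = 0, then 0·6 = 0. So 6^13 ≡ 0 (mod 24).
So f(0) = f(6) = 0 while 0 ≠ 6, thus f is not injective.
Since f is not injective, we determine |image(f)|. Computing x^13 mod 24 for each x (by repeated squaring, reducing mod 24 at every step), the values f(0), f(1), …, f(23) are: 0, 1, 8, 3, 16, 5, 0, 7, 8, 9, 16, 11, 0, 13, 8, 15, 16, 17, 0, 19, 8, 21, 16, 23.
The distinct values are {0, 1, 3, 5, 7, 8, 9, 11, 13, 15, 16, 17, 19, 21, 23}; there are 15 of them.

15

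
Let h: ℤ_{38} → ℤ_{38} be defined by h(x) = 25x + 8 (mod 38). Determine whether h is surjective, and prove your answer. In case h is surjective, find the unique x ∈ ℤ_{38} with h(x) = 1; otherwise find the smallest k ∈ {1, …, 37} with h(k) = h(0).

Recall: h is surjective if every y in the codomain equals h(x) for some x in the domain.
Since gcd(25, 38) = 1, 25 is invertible modulo 38. Euclid's algorithm: 38 = 1·25 + 13, 25 = 1·13 + 12, 13 = 1·12 + 1; back-substituting gives 1 = 35·25 − 23·38, so 25⁻¹ ≡ 35 (mod 38).
For any y ∈ ℤ_{38}, x = 35(y − 8) mod 38 satisfies h(x) = 25·35(y − 8) + 8 ≡ y (since 25·35 ≡ 1 mod 38). So every y has a preimage.
Therefore h is surjective.
Since h is surjective, we compute h⁻¹(1): solve 25x + 8 ≡ 1 (mod 38), i.e. 25x ≡ 31 (mod 38).
Multiplying by 25⁻¹ = 35 gives x ≡ 35·31 = 1085 = 28·38 + 21 ≡ 21 (mod 38).
Check: h(21) = 25·21 + 8 = 533 = 14·38 + 1 ≡ 1 (mod 38).

21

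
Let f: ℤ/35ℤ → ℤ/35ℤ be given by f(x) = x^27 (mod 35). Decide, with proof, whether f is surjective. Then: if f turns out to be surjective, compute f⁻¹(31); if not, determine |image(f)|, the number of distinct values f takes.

f(4): Repeated squaring mod 35: 4^1 ≡ 4, 4^2 ≡ 4² = 16, 4^4 ≡ 16² = 256 ≡ 11, 4^8 ≡ 11² = 121 ≡ 16, 4^16 ≡ 16² = 256 ≡ 11. Since 27 = 16 + 8 + 2 + 1, 4^27 ≡ 11·16·16·4: 11·16 = 176 ≡ 1, then 1·16 = 16, then 16·4 = 64 ≡ 29. So 4^27 ≡ 29 (mod 35).
f(9): Repeated squaring mod 35: 9^1 ≡ 9, 9^2 ≡ 9² = 81 ≡ 11, 9^4 ≡ 11² = 121 ≡ 16, 9^8 ≡ 16² = 256 ≡ 11, 9^16 ≡ 11² = 121 ≡ 16. Since 27 = 16 + 8 + 2 + 1, 9^27 ≡ 16·11·11·9: 16·11 = 176 ≡ 1, then 1·11 = 11, then 11·9 = 99 ≡ 29. So 9^27 ≡ 29 (mod 35).
So f(4) = f(9) = 29 while 4 ≠ 9, therefore f is not injective.
A non-injective map from the 35-element set ℤ/35ℤ to itself takes at most 34 distinct values, so it cannot be surjective. Thus f is not surjective.
Since f is not surjective, we determine |image(f)|. Computing x^27 mod 35 for each x (by repeated squaring, reducing mod 35 at every step), the values f(0), f(1), …, f(34) are: 0, 1, 8, 27, 29, 20, 6, 28, 22, 29, 20, 1, 13, 27, 14, 15, 1, 13, 22, 34, 20, 21, 8, 22, 34, 15, 6, 13, 7, 29, 15, 6, 8, 27, 34.
The distinct values are {0, 1, 6, 7, 8, 13, 14, 15, 20, 21, 22, 27, 28, 29, 34}; there are 15 of them.

15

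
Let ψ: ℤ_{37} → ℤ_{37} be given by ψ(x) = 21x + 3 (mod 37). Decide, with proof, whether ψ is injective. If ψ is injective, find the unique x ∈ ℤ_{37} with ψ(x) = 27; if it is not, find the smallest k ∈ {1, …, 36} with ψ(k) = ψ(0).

17

By definition, injectivity means: for all x_1, x_2 in the domain, ψ(x_1) = ψ(x_2) implies x_1 = x_2.
If ψ(x_1) = ψ(x_2), then 21x_1 ≡ 21x_2 (mod 37). Because gcd(21, 37) = 1, we may cancel 21 to get x_1 ≡ x_2 (mod 37).
Hence ψ is injective.
We now compute 21⁻¹ mod 37 explicitly. Euclid's algorithm: 37 = 1·21 + 16, 21 = 1·16 + 5, 16 = 3·5 + 1; back-substituting gives 1 = 30·21 − 17·37, so 21⁻¹ ≡ 30 (mod 37).
Since ψ is injective, we find ψ⁻¹(27): we need 21x ≡ 27 − 3 ≡ 24 (mod 37). Using 21⁻¹ = 30: x ≡ 30·24 = 720 = 19·37 + 17, so x = 17.
Check: ψ(17) = 21·17 + 3 = 360 = 9·37 + 27 ≡ 27 (mod 37).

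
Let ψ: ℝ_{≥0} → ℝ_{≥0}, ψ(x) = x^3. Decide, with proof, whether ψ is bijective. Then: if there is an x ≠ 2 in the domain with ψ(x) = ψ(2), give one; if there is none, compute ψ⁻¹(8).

On ℝ_{≥0}, x ↦ x^3 is strictly increasing (injective) and for any y ∈ ℝ_{≥0} the 3rd root y^{1/3} lies in ℝ_{≥0} (surjective). So ψ is bijective.
Since x ↦ x^3 is strictly increasing on ℝ_{≥0}, it is injective there, so no x ≠ 2 in the domain has ψ(x) = ψ(2). We therefore compute ψ⁻¹(8) = 8^{1/3} = 2 (indeed 2^3 = 8).

2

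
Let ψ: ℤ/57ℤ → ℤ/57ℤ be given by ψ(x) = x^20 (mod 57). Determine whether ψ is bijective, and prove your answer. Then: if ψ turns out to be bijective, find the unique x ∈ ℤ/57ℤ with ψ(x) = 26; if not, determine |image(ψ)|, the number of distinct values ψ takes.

ψ(8): Repeated squaring mod 57: 8^1 ≡ 8, 8^2 ≡ 8² = 64 ≡ 7, 8^4 ≡ 7² = 49, 8^8 ≡ 49² = 2401 ≡ 7, 8^16 ≡ 7² = 49. Since 20 = 16 + 4, 8^20 ≡ 49·49: 49·49 = 2401 ≡ 7. So 8^20 ≡ 7 (mod 57).
ψ(11): Repeated squaring mod 57: 11^1 ≡ 11, 11^2 ≡ 11² = 121 ≡ 7, 11^4 ≡ 7² = 49, 11^8 ≡ 49² = 2401 ≡ 7, 11^16 ≡ 7² = 49. Since 20 = 16 + 4, 11^20 ≡ 49·49: 49·49 = 2401 ≡ 7. So 11^20 ≡ 7 (mod 57).
So ψ(8) = ψ(11) = 7 while 8 ≠ 11, thus ψ is not injective, hence not bijective.
Since ψ is not bijective, we determine |image(ψ)|. Computing x^20 mod 57 for each x (by repeated squaring, reducing mod 57 at every step), the values ψ(0), ψ(1), …, ψ(56) are: 0, 1, 4, 9, 16, 25, 36, 49, 7, 24, 43, 7, 30, 55, 25, 54, 28, 4, 39, 19, 1, 42, 28, 16, 6, 55, 49, 45, 43, 43, 45, 49, 55, 6, 16, 28, 42, 1, 19, 39, 4, 28, 54, 25, 55, 30, 7, 43, 24, 7, 49, 36, 25, 16, 9, 4, 1.
The distinct values are {0, 1, 4, 6, 7, 9, 16, 19, 24, 25, 28, 30, 36, 39, 42, 43, 45, 49, 54, 55}; there are 20 of them.

20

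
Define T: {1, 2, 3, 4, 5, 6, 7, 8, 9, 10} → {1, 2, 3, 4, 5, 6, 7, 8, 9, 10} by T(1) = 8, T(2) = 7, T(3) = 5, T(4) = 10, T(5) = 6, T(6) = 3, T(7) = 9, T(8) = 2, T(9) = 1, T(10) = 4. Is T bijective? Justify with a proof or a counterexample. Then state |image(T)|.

10

The values 8, 7, 5, 10, 6, 3, 9, 2, 1, 4 are a permutation of {1, 2, 3, 4, 5, 6, 7, 8, 9, 10}: each element appears exactly once.
So T is injective and surjective, hence bijective.
The image of T is {1, 2, 3, 4, 5, 6, 7, 8, 9, 10}, which has 10 elements.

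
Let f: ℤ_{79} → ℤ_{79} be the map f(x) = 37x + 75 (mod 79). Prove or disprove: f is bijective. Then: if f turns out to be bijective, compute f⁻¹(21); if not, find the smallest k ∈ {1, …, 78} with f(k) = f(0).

If f(x_1) = f(x_2), then 37x_1 ≡ 37x_2 (mod 79). Because gcd(37, 79) = 1, we may cancel 37 to get x_1 ≡ x_2 (mod 79).
We now compute 37⁻¹ mod 79 explicitly. Euclid's algorithm: 79 = 2·37 + 5, 37 = 7·5 + 2, 5 = 2·2 + 1; back-substituting gives 1 = 47·37 − 22·79, so 37⁻¹ ≡ 47 (mod 79).
For any y ∈ ℤ_{79}, x = 47(y − 75) mod 79 satisfies f(x) = 37·47(y − 75) + 75 ≡ y (since 37·47 ≡ 1 mod 79). So every y has a preimage.
Therefore f is bijective.
Since f is bijective, we compute f⁻¹(21): solve 37x + 75 ≡ 21 (mod 79), i.e. 37x ≡ 25 (mod 79).
Multiplying by 37⁻¹ = 47 gives x ≡ 47·25 = 1175 = 14·79 + 69 ≡ 69 (mod 79).
Check: f(69) = 37·69 + 75 = 2628 = 33·79 + 21 ≡ 21 (mod 79).

69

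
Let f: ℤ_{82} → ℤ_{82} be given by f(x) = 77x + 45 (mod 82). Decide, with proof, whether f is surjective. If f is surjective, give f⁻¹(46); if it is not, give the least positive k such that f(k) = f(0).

Recall: surjectivity means every element of the codomain has a preimage under f.
Since gcd(77, 82) = 1, 77 is invertible modulo 82. Euclid's algorithm: 82 = 1·77 + 5, 77 = 15·5 + 2, 5 = 2·2 + 1; back-substituting gives 1 = 49·77 − 46·82, so 77⁻¹ ≡ 49 (mod 82).
For any y ∈ ℤ_{82}, x = 49(y − 45) mod 82 satisfies f(x) = 77·49(y − 45) + 45 ≡ y (since 77·49 ≡ 1 mod 82). So every y has a preimage.
Hence f is surjective.
Since f is surjective, we find f⁻¹(46): we need 77x ≡ 46 − 45 ≡ 1 (mod 82). Using 77⁻¹ = 49: x ≡ 49·1 = 49, so x = 49.
Check: f(49) = 77·49 + 45 = 3818 = 46·82 + 46 ≡ 46 (mod 82).

49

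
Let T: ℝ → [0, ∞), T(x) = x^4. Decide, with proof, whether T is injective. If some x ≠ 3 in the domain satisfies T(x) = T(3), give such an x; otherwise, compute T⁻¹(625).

T(3) = 81 = (−3)^4 = T(−3) (since 4 is even), with 3 ≠ −3. So T is not injective.
For the follow-up, such an x exists: taking x = −3 ∈ ℝ gives T(−3) = 81 = T(3) with −3 ≠ 3.

-3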